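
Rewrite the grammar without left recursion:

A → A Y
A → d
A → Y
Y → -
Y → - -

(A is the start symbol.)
A → d A'
A → Y A'
A' → Y A'
A' → ε
Y → -
Y → - -

A is directly left-recursive. The standard transformation for
  A → A α₁ | ... | A α_m | β₁ | ... | β_n
is
  A  → β₁ A' | ... | β_n A'
  A' → α₁ A' | ... | α_m A' | ε

A → d becomes A → d A'
A → Y becomes A → Y A'
A → A Y becomes A' → Y A'
Add A' → ε

Productions for other non-terminals are unchanged:
  Y → -
  Y → - -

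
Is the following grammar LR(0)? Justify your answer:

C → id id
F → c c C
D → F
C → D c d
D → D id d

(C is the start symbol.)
Augment with C' → C and build the canonical LR(0) collection (I0 = CLOSURE({[C' → . C]}), then GOTO on every symbol after a dot until no new states appear). It has 13 states:
  I0: { [C → . D c d], [C → . id id], [C' → . C], [D → . D id d], [D → . F], [F → . c c C] }  — shift
  I1: { [C' → C .] }  — accept
  I2: { [C → D . c d], [D → D . id d] }  — shift
  I3: { [D → F .] }  — reduce
  I4: { [F → c . c C] }  — shift
  I5: { [C → id . id] }  — shift
  I6: { [C → id id .] }  — reduce
  I7: { [C → . D c d], [C → . id id], [D → . D id d], [D → . F], [F → . c c C], [F → c c . C] }  — shift
  I8: { [F → c c C .] }  — reduce
  I9: { [C → D c . d] }  — shift
  I10: { [D → D id . d] }  — shift
  I11: { [D → D id d .] }  — reduce
  I12: { [C → D c d .] }  — reduce

Every state is either a pure shift/goto state or contains exactly one complete item and nothing to shift — no conflicts. The grammar is LR(0).

Answer: Yes, the grammar is LR(0)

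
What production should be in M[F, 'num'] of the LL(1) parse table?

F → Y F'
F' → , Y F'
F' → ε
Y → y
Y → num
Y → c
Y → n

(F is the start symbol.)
F → Y F'

To find M[F, 'num'], we find productions for F where 'num' is in the predict set (PREDICT(N → α) = (FIRST(α) \ {ε}) ∪ (FOLLOW(N) if α ⇒* ε)).

Relevant sets:
  FIRST(Y) = { 'c', 'n', 'num', 'y' }

F → Y F': PREDICT = { 'c', 'n', 'num', 'y' }
  'num' is in predict set, so this production goes in M[F, 'num']

M[F, 'num'] = F → Y F'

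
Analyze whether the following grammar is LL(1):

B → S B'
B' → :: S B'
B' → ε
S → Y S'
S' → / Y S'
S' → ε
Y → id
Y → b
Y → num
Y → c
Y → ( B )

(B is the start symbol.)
Yes, the grammar is LL(1).

Relevant sets:
  FOLLOW(B') = { $, ')' }
  FOLLOW(S') = { $, ')', '::' }

For B':
  PREDICT(B' → :: S B') = { '::' }
  PREDICT(B' → ε) = { $, ')' }
For S':
  PREDICT(S' → '/' Y S') = { '/' }
  PREDICT(S' → ε) = { $, ')', '::' }
For Y:
  PREDICT(Y → id) = { 'id' }
  PREDICT(Y → b) = { 'b' }
  PREDICT(Y → num) = { 'num' }
  PREDICT(Y → c) = { 'c' }
  PREDICT(Y → '(' B ')') = { '(' }
B, S have a single production, so nothing to check there.

All predict sets are disjoint. The grammar IS LL(1).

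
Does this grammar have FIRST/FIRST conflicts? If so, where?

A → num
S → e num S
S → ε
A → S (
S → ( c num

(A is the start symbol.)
A FIRST/FIRST conflict occurs when two productions N → α and N → β for the same non-terminal have FIRST(α) ∩ FIRST(β) ≠ ∅ (with ε ∈ FIRST of a nullable right-hand side, so two nullable alternatives also conflict).

FIRST sets of the non-terminals at (or reachable through a nullable prefix from) the front of some alternative:
  FIRST(S) = { '(', 'e', ε }

Productions for A:
  A → num: FIRST = { 'num' }
  A → S (: FIRST = { '(', 'e' }
Productions for S:
  S → e num S: FIRST = { 'e' }
  S → ε: FIRST = { ε }
  S → ( c num: FIRST = { '(' }

All alternatives of each non-terminal have pairwise disjoint FIRST sets.

Answer: No FIRST/FIRST conflicts.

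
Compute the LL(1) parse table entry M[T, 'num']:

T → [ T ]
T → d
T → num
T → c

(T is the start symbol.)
To find M[T, 'num'], we find productions for T where 'num' is in the predict set (PREDICT(N → α) = (FIRST(α) \ {ε}) ∪ (FOLLOW(N) if α ⇒* ε)).

T → [ T ]: PREDICT = { '[' }
T → d: PREDICT = { 'd' }
T → num: PREDICT = { 'num' }
  'num' is in predict set, so this production goes in M[T, 'num']
T → c: PREDICT = { 'c' }

M[T, 'num'] = T → num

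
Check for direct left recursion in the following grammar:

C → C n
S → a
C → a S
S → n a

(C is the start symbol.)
Yes, C is left-recursive

Direct left recursion occurs when N → N α for some non-terminal N (the right-hand side begins with the left-hand side itself).

C → C n: LEFT RECURSIVE (starts with C)
S → a: starts with a
C → a S: starts with a
S → n a: starts with n

The grammar has direct left recursion on: C.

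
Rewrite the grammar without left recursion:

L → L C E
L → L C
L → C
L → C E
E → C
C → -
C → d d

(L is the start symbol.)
L is directly left-recursive. The standard transformation for
  A → A α₁ | ... | A α_m | β₁ | ... | β_n
is
  A  → β₁ A' | ... | β_n A'
  A' → α₁ A' | ... | α_m A' | ε

L → C becomes L → C L'
L → C E becomes L → C E L'
L → L C E becomes L' → C E L'
L → L C becomes L' → C L'
Add L' → ε

Productions for other non-terminals are unchanged:
  E → C
  C → -
  C → d d

Resulting grammar:
L → C L'
L → C E L'
L' → C E L'
L' → C L'
L' → ε
E → C
C → -
C → d d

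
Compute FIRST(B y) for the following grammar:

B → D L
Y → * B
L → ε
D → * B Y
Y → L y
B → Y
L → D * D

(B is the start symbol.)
{ '*', 'y' }

FIRST sets of the non-terminals involved (from the grammar, by fixed-point iteration):
  FIRST(B) = { '*', 'y' }

To compute FIRST(B y), process the symbols left to right:
Symbol B is a non-terminal. Add FIRST(B) \ {ε} = { '*', 'y' }
B is not nullable (ε ∉ FIRST(B)), so stop here.
FIRST(B y) = { '*', 'y' }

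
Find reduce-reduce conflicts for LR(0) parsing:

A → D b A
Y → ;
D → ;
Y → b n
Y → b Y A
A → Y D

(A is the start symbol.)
A reduce-reduce conflict occurs when an LR(0) state has two complete items [A → α .] and [B → β .] — both call for a reduction, and with no lookahead the parser cannot choose between them.

Augment with A' → A and build the canonical LR(0) collection (I0 = CLOSURE({[A' → . A]}), then GOTO on every symbol after a dot until no new states appear). It has 14 states:
  I0: { [A → . D b A], [A → . Y D], [A' → . A], [D → . ;], [Y → . ;], [Y → . b Y A], [Y → . b n] }  — shift
  I1: { [D → ; .], [Y → ; .] }  — 2 reduces
  I2: { [A' → A .] }  — accept
  I3: { [A → D . b A] }  — shift
  I4: { [A → Y . D], [D → . ;] }  — shift
  I5: { [Y → . ;], [Y → . b Y A], [Y → . b n], [Y → b . Y A], [Y → b . n] }  — shift
  I6: { [Y → ; .] }  — reduce
  I7: { [A → . D b A], [A → . Y D], [D → . ;], [Y → . ;], [Y → . b Y A], [Y → . b n], [Y → b Y . A] }  — shift
  I8: { [Y → b n .] }  — reduce
  I9: { [Y → b Y A .] }  — reduce
  I10: { [D → ; .] }  — reduce
  I11: { [A → Y D .] }  — reduce
  I12: { [A → . D b A], [A → . Y D], [A → D b . A], [D → . ;], [Y → . ;], [Y → . b Y A], [Y → . b n] }  — shift
  I13: { [A → D b A .] }  — reduce

I1 contains complete items [D → ; .], [Y → ; .] — reduce-reduce conflict.

Answer: Yes — I1: [D → ; .] vs [Y → ; .]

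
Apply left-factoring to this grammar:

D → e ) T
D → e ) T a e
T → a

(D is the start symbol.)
D → e ) T D'
D' → ε
D' → a e
T → a

Left-factoring transforms A → αβ₁ | αβ₂ into A → αA' and A' → β₁ | β₂
(α is the longest common prefix among the alternatives). Repeat until
no nonterminal has two alternatives with a common prefix.

Round 1: D has alternatives sharing prefix 'e ) T'. Introduce D': D → e ) T D'
  Add: D' → ε
  Add: D' → a e

No remaining common prefixes — done.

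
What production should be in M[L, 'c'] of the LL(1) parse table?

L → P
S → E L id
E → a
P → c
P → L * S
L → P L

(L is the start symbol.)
L → P, L → P L

To find M[L, 'c'], we find productions for L where 'c' is in the predict set (PREDICT(N → α) = (FIRST(α) \ {ε}) ∪ (FOLLOW(N) if α ⇒* ε)).

Relevant sets:
  FIRST(P) = { 'c' }

L → P: PREDICT = { 'c' }
  'c' is in predict set, so this production goes in M[L, 'c']
L → P L: PREDICT = { 'c' }
  'c' is in predict set, so this production goes in M[L, 'c']

M[L, 'c'] = L → P, L → P L  (a multiply-defined cell — the grammar is not LL(1))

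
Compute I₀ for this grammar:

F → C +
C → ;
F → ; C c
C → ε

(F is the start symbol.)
{ [C → . ;], [C → .], [F → . ; C c], [F → . C +], [F' → . F] }

First, augment the grammar with F' → F
I₀ = CLOSURE({ [F' → . F] }):
  [F' → . F] has the dot before F: add [F → . C +], [F → . ; C c]
  [F → . C +] has the dot before C: add [C → . ;], [C → .]
No further items can be added.

I₀ = { [C → . ;], [C → .], [F → . ; C c], [F → . C +], [F' → . F] }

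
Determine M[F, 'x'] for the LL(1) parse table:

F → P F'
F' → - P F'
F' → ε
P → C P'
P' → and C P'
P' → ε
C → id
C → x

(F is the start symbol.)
F → P F'

To find M[F, 'x'], we find productions for F where 'x' is in the predict set (PREDICT(N → α) = (FIRST(α) \ {ε}) ∪ (FOLLOW(N) if α ⇒* ε)).

Relevant sets:
  FIRST(P) = { 'id', 'x' }

F → P F': PREDICT = { 'id', 'x' }
  'x' is in predict set, so this production goes in M[F, 'x']

M[F, 'x'] = F → P F'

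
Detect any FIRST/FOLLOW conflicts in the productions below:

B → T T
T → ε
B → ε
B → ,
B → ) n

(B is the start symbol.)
No FIRST/FOLLOW conflicts.

A FIRST/FOLLOW conflict occurs when a non-terminal N has a nullable alternative N → β (β ⇒* ε) and another alternative N → α with FIRST(α) ∩ FOLLOW(N) ≠ ∅: on such a lookahead the parser cannot decide between expanding α and letting N vanish via β.

Nullable non-terminals: B, T.
FIRST sets used below: FIRST(T) = { ε }

B: nullable alternative(s) B → T T, B → ε; FOLLOW(B) = { $ }
  B → T T: FIRST \ {ε} = { } — disjoint from FOLLOW(B)
  B → ε: FIRST \ {ε} = { } — disjoint from FOLLOW(B)
  B → ,: FIRST \ {ε} = { ',' } — disjoint from FOLLOW(B)
  B → ) n: FIRST \ {ε} = { ')' } — disjoint from FOLLOW(B)
T has a nullable alternative but only one production, so nothing to check.

No FIRST/FOLLOW conflicts found.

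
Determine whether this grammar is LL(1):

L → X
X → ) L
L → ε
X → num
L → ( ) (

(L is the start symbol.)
A grammar is LL(1) if for each non-terminal N with multiple productions, the predict sets of those productions are pairwise disjoint, where PREDICT(N → α) = (FIRST(α) \ {ε}) ∪ (FOLLOW(N) if α ⇒* ε).

Relevant sets:
  FIRST(X) = { ')', 'num' }
  FOLLOW(L) = { $ }

For L:
  PREDICT(L → X) = { ')', 'num' }
  PREDICT(L → ε) = { $ }
  PREDICT(L → '(' ')' '(') = { '(' }
For X:
  PREDICT(X → ')' L) = { ')' }
  PREDICT(X → num) = { 'num' }

All predict sets are disjoint. The grammar IS LL(1).

Answer: Yes, the grammar is LL(1).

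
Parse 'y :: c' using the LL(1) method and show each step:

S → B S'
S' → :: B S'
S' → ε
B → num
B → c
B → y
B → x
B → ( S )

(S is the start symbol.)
LL(1) parsing maintains a stack (initially the start symbol over $) and the input. At each step: if the stack top is a terminal, match it against the current input token; if it is a non-terminal N, replace it with the RHS of M[N, lookahead] (the unique production whose predict set contains the lookahead).

Stack is shown with the top on the left.

Stack      Input     Action
---------------------------
S $        y :: c $  output S → B S'
B S' $     y :: c $  output B → y
y S' $     y :: c $  match 'y'
S' $       :: c $    output S' → :: B S'
:: B S' $  :: c $    match '::'
B S' $     c $       output B → c
c S' $     c $       match 'c'
S' $       $         output S' → ε
$          $         accept

The string is accepted.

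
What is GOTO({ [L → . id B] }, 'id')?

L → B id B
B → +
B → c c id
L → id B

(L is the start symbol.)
{ [B → . +], [B → . c c id], [L → id . B] }

GOTO(I, 'id') = CLOSURE({ [A → αX.β] : [A → α.Xβ] ∈ I, X = 'id' })

Items with dot before 'id', with the dot advanced:
  [L → . id B] → [L → id . B]
Closure of the advanced items:
  [L → id . B] has the dot before B: add [B → . +], [B → . c c id]

GOTO = { [B → . +], [B → . c c id], [L → id . B] }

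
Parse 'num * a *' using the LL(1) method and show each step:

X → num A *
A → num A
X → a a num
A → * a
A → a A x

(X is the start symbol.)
LL(1) parsing maintains a stack (initially the start symbol over $) and the input. At each step: if the stack top is a terminal, match it against the current input token; if it is a non-terminal N, replace it with the RHS of M[N, lookahead] (the unique production whose predict set contains the lookahead).

Stack is shown with the top on the left.

Stack      Input        Action
------------------------------
X $        num * a * $  output X → num A *
num A * $  num * a * $  match 'num'
A * $      * a * $      output A → * a
* a * $    * a * $      match '*'
a * $      a * $        match 'a'
* $        * $          match '*'
$          $            accept

The string is accepted.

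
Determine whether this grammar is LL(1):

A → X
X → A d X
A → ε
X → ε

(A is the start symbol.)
No. Predict set conflict for A: { $, 'd' }

A grammar is LL(1) if for each non-terminal N with multiple productions, the predict sets of those productions are pairwise disjoint, where PREDICT(N → α) = (FIRST(α) \ {ε}) ∪ (FOLLOW(N) if α ⇒* ε).

Relevant sets:
  FIRST(X) = { 'd', ε }
  FIRST(A) = { 'd', ε }
  FOLLOW(A) = { $, 'd' }
  FOLLOW(X) = { $, 'd' }

For A:
  PREDICT(A → X) = { $, 'd' }
  PREDICT(A → ε) = { $, 'd' }
For X:
  PREDICT(X → A d X) = { 'd' }
  PREDICT(X → ε) = { $, 'd' }

Conflict found: Predict set conflict for A: { $, 'd' }
The grammar is NOT LL(1).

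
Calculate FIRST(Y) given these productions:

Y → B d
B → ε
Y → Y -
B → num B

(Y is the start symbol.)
To compute FIRST(Y), examine every production with Y on the left-hand side, reading each right-hand side left to right until a non-nullable symbol is reached.

FIRST sets of the other non-terminals involved (by the same procedure, iterated to a fixed point):
  FIRST(B) = { 'num', ε }

From Y → B d:
  - B is a non-terminal: add FIRST(B) \ {ε} = { 'num' }
    B is nullable, so continue to the next symbol
  - d is a terminal: add 'd' and stop
From Y → Y -:
  - Y is the symbol being defined: contributes nothing new
    Y is not nullable, so stop

Collecting: FIRST(Y) = { 'd', 'num' }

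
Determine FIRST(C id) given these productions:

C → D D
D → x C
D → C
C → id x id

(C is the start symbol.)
{ 'id', 'x' }

FIRST sets of the non-terminals involved (from the grammar, by fixed-point iteration):
  FIRST(C) = { 'id', 'x' }

To compute FIRST(C id), process the symbols left to right:
Symbol C is a non-terminal. Add FIRST(C) \ {ε} = { 'id', 'x' }
C is not nullable (ε ∉ FIRST(C)), so stop here.
FIRST(C id) = { 'id', 'x' }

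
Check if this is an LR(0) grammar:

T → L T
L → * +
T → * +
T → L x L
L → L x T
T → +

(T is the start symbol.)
A grammar is LR(0) if no state in the canonical LR(0) collection has:
  - both a shift item (dot before a terminal) and a complete item (shift-reduce conflict), or
  - two or more complete items (reduce-reduce conflict; the accept item [T' → T .] counts as a complete item here).

Augment with T' → T and build the canonical LR(0) collection (I0 = CLOSURE({[T' → . T]}), then GOTO on every symbol after a dot until no new states appear). It has 10 states:
  I0: { [L → . * +], [L → . L x T], [T → . * +], [T → . +], [T → . L T], [T → . L x L], [T' → . T] }  — shift
  I1: { [L → * . +], [T → * . +] }  — shift
  I2: { [T → + .] }  — reduce
  I3: { [L → . * +], [L → . L x T], [L → L . x T], [T → . * +], [T → . +], [T → . L T], [T → . L x L], [T → L . T], [T → L . x L] }  — shift
  I4: { [T' → T .] }  — accept
  I5: { [T → L T .] }  — reduce
  I6: { [L → . * +], [L → . L x T], [L → L x . T], [T → . * +], [T → . +], [T → . L T], [T → . L x L], [T → L x . L] }  — shift
  I7: { [L → . * +], [L → . L x T], [L → L . x T], [T → . * +], [T → . +], [T → . L T], [T → . L x L], [T → L . T], [T → L . x L], [T → L x L .] }  — shift, reduce
  I8: { [L → L x T .] }  — reduce
  I9: { [L → * + .], [T → * + .] }  — 2 reduces

Conflict in state I7:
  Shift-reduce conflict between [T → L x L .] and [L → . * +]
So the grammar is NOT LR(0).

Answer: No. Shift-reduce conflict between [T → L x L .] and [L → . * +]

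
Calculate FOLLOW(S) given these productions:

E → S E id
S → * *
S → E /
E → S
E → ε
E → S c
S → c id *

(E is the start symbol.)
To compute FOLLOW(S), find every occurrence of S on a right-hand side N → α S β: add FIRST(β) \ {ε}, and if β is empty or nullable also add FOLLOW(N). Iterate to a fixed point.

In E → S E id: S is followed by E id, add FIRST(E id) \ {ε} = { '*', '/', 'c', 'id' }
In E → S: S is at the end, add FOLLOW(E)
In E → S c: S is followed by c, add FIRST(c) \ {ε} = { 'c' }

The FOLLOW sets referred to above (computed the same way, to a fixed point):
  FOLLOW(E) = { $, '/', 'id' }

Taking the union: FOLLOW(S) = { $, '*', '/', 'c', 'id' }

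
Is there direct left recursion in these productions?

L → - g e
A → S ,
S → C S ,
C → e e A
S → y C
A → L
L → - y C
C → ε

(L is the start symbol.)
No direct left recursion

L → - g e: starts with '-'
A → S ,: starts with S
S → C S ,: starts with C
C → e e A: starts with e
S → y C: starts with y
A → L: starts with L
L → - y C: starts with '-'
C → ε: starts with ε

No direct left recursion found.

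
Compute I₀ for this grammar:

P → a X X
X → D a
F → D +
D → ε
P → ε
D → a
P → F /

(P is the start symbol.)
{ [D → . a], [D → .], [F → . D +], [P → . F /], [P → . a X X], [P → .], [P' → . P] }

First, augment the grammar with P' → P
I₀ = CLOSURE({ [P' → . P] }):
  [P' → . P] has the dot before P: add [P → . a X X], [P → .], [P → . F /]
  [P → . F /] has the dot before F: add [F → . D +]
  [F → . D +] has the dot before D: add [D → .], [D → . a]
No further items can be added.

I₀ = { [D → . a], [D → .], [F → . D +], [P → . F /], [P → . a X X], [P → .], [P' → . P] }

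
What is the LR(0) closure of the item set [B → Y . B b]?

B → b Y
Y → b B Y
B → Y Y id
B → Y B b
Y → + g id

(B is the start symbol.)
{ [B → . Y B b], [B → . Y Y id], [B → . b Y], [B → Y . B b], [Y → . + g id], [Y → . b B Y] }

To compute CLOSURE, for each item [A → α.Bβ] where B is a non-terminal, add [B → .γ] for all productions B → γ; repeat for the newly added items until nothing changes.

Start with: [B → Y . B b]
  [B → Y . B b] has the dot before B: add [B → . b Y], [B → . Y Y id], [B → . Y B b]
  [B → . Y Y id] has the dot before Y: add [Y → . b B Y], [Y → . + g id]
No further items can be added.

CLOSURE = { [B → . Y B b], [B → . Y Y id], [B → . b Y], [B → Y . B b], [Y → . + g id], [Y → . b B Y] }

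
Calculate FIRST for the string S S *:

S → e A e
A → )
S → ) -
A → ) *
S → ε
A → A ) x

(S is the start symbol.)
{ ')', '*', 'e' }

FIRST sets of the non-terminals involved (from the grammar, by fixed-point iteration):
  FIRST(S) = { ')', 'e', ε }

To compute FIRST(S S *), process the symbols left to right:
Symbol S is a non-terminal. Add FIRST(S) \ {ε} = { ')', 'e' }
S is nullable (ε ∈ FIRST(S)), continue to the next symbol.
Symbol S is a non-terminal. Add FIRST(S) \ {ε} = { ')', 'e' }
S is nullable (ε ∈ FIRST(S)), continue to the next symbol.
Symbol * is a terminal. Add '*' and stop.
FIRST(S S *) = { ')', '*', 'e' }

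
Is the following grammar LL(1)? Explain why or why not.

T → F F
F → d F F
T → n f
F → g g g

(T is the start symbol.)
Relevant sets:
  FIRST(F) = { 'd', 'g' }

For T:
  PREDICT(T → F F) = { 'd', 'g' }
  PREDICT(T → n f) = { 'n' }
For F:
  PREDICT(F → d F F) = { 'd' }
  PREDICT(F → g g g) = { 'g' }

All predict sets are disjoint. The grammar IS LL(1).

Answer: Yes, the grammar is LL(1).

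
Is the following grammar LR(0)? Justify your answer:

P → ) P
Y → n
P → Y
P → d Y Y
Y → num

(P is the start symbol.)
A grammar is LR(0) if no state in the canonical LR(0) collection has:
  - both a shift item (dot before a terminal) and a complete item (shift-reduce conflict), or
  - two or more complete items (reduce-reduce conflict; the accept item [P' → P .] counts as a complete item here).

Augment with P' → P and build the canonical LR(0) collection (I0 = CLOSURE({[P' → . P]}), then GOTO on every symbol after a dot until no new states appear). It has 10 states:
  I0: { [P → . ) P], [P → . Y], [P → . d Y Y], [P' → . P], [Y → . n], [Y → . num] }  — shift
  I1: { [P → ) . P], [P → . ) P], [P → . Y], [P → . d Y Y], [Y → . n], [Y → . num] }  — shift
  I2: { [P' → P .] }  — accept
  I3: { [P → Y .] }  — reduce
  I4: { [P → d . Y Y], [Y → . n], [Y → . num] }  — shift
  I5: { [Y → n .] }  — reduce
  I6: { [Y → num .] }  — reduce
  I7: { [P → d Y . Y], [Y → . n], [Y → . num] }  — shift
  I8: { [P → d Y Y .] }  — reduce
  I9: { [P → ) P .] }  — reduce

Every state is either a pure shift/goto state or contains exactly one complete item and nothing to shift — no conflicts. The grammar is LR(0).

Answer: Yes, the grammar is LR(0)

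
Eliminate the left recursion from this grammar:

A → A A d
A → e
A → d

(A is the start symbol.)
A → e A'
A → d A'
A' → A d A'
A' → ε

A is directly left-recursive. The standard transformation for
  A → A α₁ | ... | A α_m | β₁ | ... | β_n
is
  A  → β₁ A' | ... | β_n A'
  A' → α₁ A' | ... | α_m A' | ε

A → e becomes A → e A'
A → d becomes A → d A'
A → A A d becomes A' → A d A'
Add A' → ε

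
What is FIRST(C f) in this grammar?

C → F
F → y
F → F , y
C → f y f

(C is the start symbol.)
FIRST sets of the non-terminals involved (from the grammar, by fixed-point iteration):
  FIRST(C) = { 'f', 'y' }

To compute FIRST(C f), process the symbols left to right:
Symbol C is a non-terminal. Add FIRST(C) \ {ε} = { 'f', 'y' }
C is not nullable (ε ∉ FIRST(C)), so stop here.
FIRST(C f) = { 'f', 'y' }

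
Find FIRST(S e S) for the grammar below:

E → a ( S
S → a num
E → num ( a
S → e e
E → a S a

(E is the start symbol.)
{ 'a', 'e' }

FIRST sets of the non-terminals involved (from the grammar, by fixed-point iteration):
  FIRST(S) = { 'a', 'e' }

To compute FIRST(S e S), process the symbols left to right:
Symbol S is a non-terminal. Add FIRST(S) \ {ε} = { 'a', 'e' }
S is not nullable (ε ∉ FIRST(S)), so stop here.
FIRST(S e S) = { 'a', 'e' }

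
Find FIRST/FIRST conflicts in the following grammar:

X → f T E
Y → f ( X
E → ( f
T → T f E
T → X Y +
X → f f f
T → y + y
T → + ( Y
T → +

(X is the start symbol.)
FIRST sets of the non-terminals at (or reachable through a nullable prefix from) the front of some alternative:
  FIRST(T) = { '+', 'f', 'y' }
  FIRST(X) = { 'f' }

Productions for X:
  X → f T E: FIRST = { 'f' }
  X → f f f: FIRST = { 'f' }
Productions for T:
  T → T f E: FIRST = { '+', 'f', 'y' }
  T → X Y +: FIRST = { 'f' }
  T → y + y: FIRST = { 'y' }
  T → + ( Y: FIRST = { '+' }
  T → +: FIRST = { '+' }
Y, E have only one production, so no FIRST/FIRST conflict is possible there.

Conflict for X: X → f T E and X → f f f
  Overlap: { 'f' }
Conflict for T: T → T f E and T → X Y +
  Overlap: { 'f' }
Conflict for T: T → T f E and T → y + y
  Overlap: { 'y' }
Conflict for T: T → T f E and T → + ( Y
  Overlap: { '+' }
Conflict for T: T → T f E and T → +
  Overlap: { '+' }
Conflict for T: T → + ( Y and T → +
  Overlap: { '+' }

Answer: Yes. X → f T E / X → f f f on { 'f' }; T → T f E / T → X Y '+' on { 'f' }; T → T f E / T → y '+' y on { 'y' }; T → T f E / T → '+' '(' Y on { '+' }; T → T f E / T → '+' on { '+' }; T → '+' '(' Y / T → '+' on { '+' }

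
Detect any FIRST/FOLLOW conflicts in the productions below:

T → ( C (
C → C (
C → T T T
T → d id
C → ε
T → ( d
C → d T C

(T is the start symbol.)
Nullable non-terminals: C.
FIRST sets used below: FIRST(C) = { '(', 'd', ε }, FIRST(T) = { '(', 'd' }

C: nullable alternative(s) C → ε; FOLLOW(C) = { '(' }
  C → C (: FIRST \ {ε} = { '(', 'd' } — overlaps FOLLOW(C) on { '(' }: CONFLICT
  C → T T T: FIRST \ {ε} = { '(', 'd' } — overlaps FOLLOW(C) on { '(' }: CONFLICT
  C → ε: FIRST \ {ε} = { } — this is the only nullable alternative, skip
  C → d T C: FIRST \ {ε} = { 'd' } — disjoint from FOLLOW(C)

T has no nullable alternative, so no FIRST/FOLLOW check is needed there.

So the grammar has 2 FIRST/FOLLOW conflicts (marked CONFLICT above).

Answer: Yes. C → C '(' with FOLLOW(C) on { '(' }; C → T T T with FOLLOW(C) on { '(' }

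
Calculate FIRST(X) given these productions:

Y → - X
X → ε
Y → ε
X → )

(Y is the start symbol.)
To compute FIRST(X), examine every production with X on the left-hand side, reading each right-hand side left to right until a non-nullable symbol is reached.

From X → ε:
  - ε-production, so ε ∈ FIRST(X)
From X → ):
  - ')' is a terminal: add ')' and stop

Collecting: FIRST(X) = { ')', ε }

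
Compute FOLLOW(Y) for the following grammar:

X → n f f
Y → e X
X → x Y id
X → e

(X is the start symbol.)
In X → x Y id: Y is followed by id, add FIRST(id) \ {ε} = { 'id' }

Taking the union: FOLLOW(Y) = { 'id' }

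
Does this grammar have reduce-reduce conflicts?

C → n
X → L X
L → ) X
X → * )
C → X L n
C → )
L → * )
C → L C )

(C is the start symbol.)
Yes — I18: [L → * ) .] vs [X → * ) .]

A reduce-reduce conflict occurs when an LR(0) state has two complete items [A → α .] and [B → β .] — both call for a reduction, and with no lookahead the parser cannot choose between them.

Augment with C' → C and build the canonical LR(0) collection (I0 = CLOSURE({[C' → . C]}), then GOTO on every symbol after a dot until no new states appear). It has 19 states:
  I0: { [C → . )], [C → . L C )], [C → . X L n], [C → . n], [C' → . C], [L → . ) X], [L → . * )], [X → . * )], [X → . L X] }  — shift
  I1: { [C → ) .], [L → ) . X], [L → . ) X], [L → . * )], [X → . * )], [X → . L X] }  — shift, reduce
  I2: { [L → * . )], [X → * . )] }  — shift
  I3: { [C' → C .] }  — accept
  I4: { [C → . )], [C → . L C )], [C → . X L n], [C → . n], [C → L . C )], [L → . ) X], [L → . * )], [X → . * )], [X → . L X], [X → L . X] }  — shift
  I5: { [C → X . L n], [L → . ) X], [L → . * )] }  — shift
  I6: { [C → n .] }  — reduce
  I7: { [L → ) . X], [L → . ) X], [L → . * )], [X → . * )], [X → . L X] }  — shift
  I8: { [L → * . )] }  — shift
  I9: { [C → X L . n] }  — shift
  I10: { [C → X L n .] }  — reduce
  I11: { [L → * ) .] }  — reduce
  I12: { [L → . ) X], [L → . * )], [X → . * )], [X → . L X], [X → L . X] }  — shift
  I13: { [L → ) X .] }  — reduce
  I14: { [X → L X .] }  — reduce
  I15: { [C → L C . )] }  — shift
  I16: { [C → X . L n], [L → . ) X], [L → . * )], [X → L X .] }  — shift, reduce
  I17: { [C → L C ) .] }  — reduce
  I18: { [L → * ) .], [X → * ) .] }  — 2 reduces

I18 contains complete items [L → * ) .], [X → * ) .] — reduce-reduce conflict.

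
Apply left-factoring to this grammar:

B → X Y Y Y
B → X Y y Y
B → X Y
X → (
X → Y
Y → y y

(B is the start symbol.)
Left-factoring transforms A → αβ₁ | αβ₂ into A → αA' and A' → β₁ | β₂
(α is the longest common prefix among the alternatives). Repeat until
no nonterminal has two alternatives with a common prefix.

Round 1: B has alternatives sharing prefix 'X Y'. Introduce B': B → X Y B'
  Add: B' → Y Y
  Add: B' → y Y
  Add: B' → ε

No remaining common prefixes — done.

Resulting grammar:
B → X Y B'
B' → Y Y
B' → y Y
B' → ε
X → (
X → Y
Y → y y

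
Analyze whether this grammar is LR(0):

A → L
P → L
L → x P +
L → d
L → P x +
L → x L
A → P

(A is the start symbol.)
No. Reduce-reduce conflict: [A → L .] and [P → L .]

A grammar is LR(0) if no state in the canonical LR(0) collection has:
  - both a shift item (dot before a terminal) and a complete item (shift-reduce conflict), or
  - two or more complete items (reduce-reduce conflict; the accept item [A' → A .] counts as a complete item here).

Augment with A' → A and build the canonical LR(0) collection (I0 = CLOSURE({[A' → . A]}), then GOTO on every symbol after a dot until no new states appear). It has 11 states:
  I0: { [A → . L], [A → . P], [A' → . A], [L → . P x +], [L → . d], [L → . x L], [L → . x P +], [P → . L] }  — shift
  I1: { [A' → A .] }  — accept
  I2: { [A → L .], [P → L .] }  — 2 reduces
  I3: { [A → P .], [L → P . x +] }  — shift, reduce
  I4: { [L → d .] }  — reduce
  I5: { [L → . P x +], [L → . d], [L → . x L], [L → . x P +], [L → x . L], [L → x . P +], [P → . L] }  — shift
  I6: { [L → x L .], [P → L .] }  — 2 reduces
  I7: { [L → P . x +], [L → x P . +] }  — shift
  I8: { [L → x P + .] }  — reduce
  I9: { [L → P x . +] }  — shift
  I10: { [L → P x + .] }  — reduce

Conflict in state I2:
  Reduce-reduce conflict: [A → L .] and [P → L .]
So the grammar is NOT LR(0).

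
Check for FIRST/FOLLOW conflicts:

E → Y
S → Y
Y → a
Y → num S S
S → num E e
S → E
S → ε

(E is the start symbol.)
Nullable non-terminals: S.
FIRST sets used below: FIRST(Y) = { 'a', 'num' }, FIRST(E) = { 'a', 'num' }

S: nullable alternative(s) S → ε; FOLLOW(S) = { $, 'a', 'e', 'num' }
  S → Y: FIRST \ {ε} = { 'a', 'num' } — overlaps FOLLOW(S) on { 'a', 'num' }: CONFLICT
  S → num E e: FIRST \ {ε} = { 'num' } — overlaps FOLLOW(S) on { 'num' }: CONFLICT
  S → E: FIRST \ {ε} = { 'a', 'num' } — overlaps FOLLOW(S) on { 'a', 'num' }: CONFLICT
  S → ε: FIRST \ {ε} = { } — this is the only nullable alternative, skip

E, Y have no nullable alternative, so no FIRST/FOLLOW check is needed there.

So the grammar has 3 FIRST/FOLLOW conflicts (marked CONFLICT above).

Answer: Yes. S → Y with FOLLOW(S) on { 'a', 'num' }; S → num E e with FOLLOW(S) on { 'num' }; S → E with FOLLOW(S) on { 'a', 'num' }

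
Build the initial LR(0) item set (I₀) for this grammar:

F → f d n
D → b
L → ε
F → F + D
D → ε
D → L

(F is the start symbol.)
{ [F → . F + D], [F → . f d n], [F' → . F] }

First, augment the grammar with F' → F
I₀ = CLOSURE({ [F' → . F] }):
  [F' → . F] has the dot before F: add [F → . f d n], [F → . F + D]
No further items can be added.

I₀ = { [F → . F + D], [F → . f d n], [F' → . F] }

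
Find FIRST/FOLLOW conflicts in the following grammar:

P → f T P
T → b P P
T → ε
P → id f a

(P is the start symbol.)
A FIRST/FOLLOW conflict occurs when a non-terminal N has a nullable alternative N → β (β ⇒* ε) and another alternative N → α with FIRST(α) ∩ FOLLOW(N) ≠ ∅: on such a lookahead the parser cannot decide between expanding α and letting N vanish via β.

Nullable non-terminals: T.

T: nullable alternative(s) T → ε; FOLLOW(T) = { 'f', 'id' }
  T → b P P: FIRST \ {ε} = { 'b' } — disjoint from FOLLOW(T)
  T → ε: FIRST \ {ε} = { } — this is the only nullable alternative, skip

P has no nullable alternative, so no FIRST/FOLLOW check is needed there.

No FIRST/FOLLOW conflicts found.

Answer: No FIRST/FOLLOW conflicts.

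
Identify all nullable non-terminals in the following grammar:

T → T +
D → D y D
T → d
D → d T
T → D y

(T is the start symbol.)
None

There are no ε-productions, so no non-terminal can derive ε.
No non-terminals are nullable.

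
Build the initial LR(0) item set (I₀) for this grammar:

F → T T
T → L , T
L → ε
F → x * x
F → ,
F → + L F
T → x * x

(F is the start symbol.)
First, augment the grammar with F' → F
I₀ = CLOSURE({ [F' → . F] }):
  [F' → . F] has the dot before F: add [F → . T T], [F → . x * x], [F → . ,], [F → . + L F]
  [F → . T T] has the dot before T: add [T → . L , T], [T → . x * x]
  [T → . L , T] has the dot before L: add [L → .]
No further items can be added.

I₀ = { [F → . + L F], [F → . ,], [F → . T T], [F → . x * x], [F' → . F], [L → .], [T → . L , T], [T → . x * x] }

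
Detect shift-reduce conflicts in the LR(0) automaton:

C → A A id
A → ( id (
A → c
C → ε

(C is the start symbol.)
Augment with C' → C and build the canonical LR(0) collection (I0 = CLOSURE({[C' → . C]}), then GOTO on every symbol after a dot until no new states appear). It has 9 states:
  I0: { [A → . ( id (], [A → . c], [C → . A A id], [C → .], [C' → . C] }  — shift, reduce
  I1: { [A → ( . id (] }  — shift
  I2: { [A → . ( id (], [A → . c], [C → A . A id] }  — shift
  I3: { [C' → C .] }  — accept
  I4: { [A → c .] }  — reduce
  I5: { [C → A A . id] }  — shift
  I6: { [C → A A id .] }  — reduce
  I7: { [A → ( id . (] }  — shift
  I8: { [A → ( id ( .] }  — reduce

I0 contains reduce item [C → .] and shift items [A → . ( id (], [A → . c] — shift-reduce conflict.

Answer: Yes — I0: [C → .] vs [A → . ( id (]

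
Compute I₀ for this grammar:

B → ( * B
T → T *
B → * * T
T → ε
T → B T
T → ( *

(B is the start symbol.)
First, augment the grammar with B' → B
I₀ = CLOSURE({ [B' → . B] }):
  [B' → . B] has the dot before B: add [B → . ( * B], [B → . * * T]
No further items can be added.

I₀ = { [B → . ( * B], [B → . * * T], [B' → . B] }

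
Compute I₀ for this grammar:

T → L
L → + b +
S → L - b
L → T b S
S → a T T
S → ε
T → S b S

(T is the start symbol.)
{ [L → . + b +], [L → . T b S], [S → . L - b], [S → . a T T], [S → .], [T → . L], [T → . S b S], [T' → . T] }

First, augment the grammar with T' → T
I₀ = CLOSURE({ [T' → . T] }):
  [T' → . T] has the dot before T: add [T → . L], [T → . S b S]
  [T → . L] has the dot before L: add [L → . + b +], [L → . T b S]
  [T → . S b S] has the dot before S: add [S → . L - b], [S → . a T T], [S → .]
No further items can be added.

I₀ = { [L → . + b +], [L → . T b S], [S → . L - b], [S → . a T T], [S → .], [T → . L], [T → . S b S], [T' → . T] }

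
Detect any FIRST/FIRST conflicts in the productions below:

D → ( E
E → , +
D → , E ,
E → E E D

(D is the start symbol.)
Yes. E → ',' '+' / E → E E D on { ',' }

A FIRST/FIRST conflict occurs when two productions N → α and N → β for the same non-terminal have FIRST(α) ∩ FIRST(β) ≠ ∅ (with ε ∈ FIRST of a nullable right-hand side, so two nullable alternatives also conflict).

FIRST sets of the non-terminals at (or reachable through a nullable prefix from) the front of some alternative:
  FIRST(E) = { ',' }

Productions for D:
  D → ( E: FIRST = { '(' }
  D → , E ,: FIRST = { ',' }
Productions for E:
  E → , +: FIRST = { ',' }
  E → E E D: FIRST = { ',' }

Conflict for E: E → , + and E → E E D
  Overlap: { ',' }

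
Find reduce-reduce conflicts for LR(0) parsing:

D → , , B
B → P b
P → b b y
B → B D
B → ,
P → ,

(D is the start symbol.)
Yes — I4: [B → , .] vs [P → , .]

A reduce-reduce conflict occurs when an LR(0) state has two complete items [A → α .] and [B → β .] — both call for a reduction, and with no lookahead the parser cannot choose between them.

Augment with D' → D and build the canonical LR(0) collection (I0 = CLOSURE({[D' → . D]}), then GOTO on every symbol after a dot until no new states appear). It has 12 states:
  I0: { [D → . , , B], [D' → . D] }  — shift
  I1: { [D → , . , B] }  — shift
  I2: { [D' → D .] }  — accept
  I3: { [B → . ,], [B → . B D], [B → . P b], [D → , , . B], [P → . ,], [P → . b b y] }  — shift
  I4: { [B → , .], [P → , .] }  — 2 reduces
  I5: { [B → B . D], [D → , , B .], [D → . , , B] }  — shift, reduce
  I6: { [B → P . b] }  — shift
  I7: { [P → b . b y] }  — shift
  I8: { [P → b b . y] }  — shift
  I9: { [P → b b y .] }  — reduce
  I10: { [B → P b .] }  — reduce
  I11: { [B → B D .] }  — reduce

I4 contains complete items [B → , .], [P → , .] — reduce-reduce conflict.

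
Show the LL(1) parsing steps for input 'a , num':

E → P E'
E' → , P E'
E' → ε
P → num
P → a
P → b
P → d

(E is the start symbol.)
LL(1) parsing maintains a stack (initially the start symbol over $) and the input. At each step: if the stack top is a terminal, match it against the current input token; if it is a non-terminal N, replace it with the RHS of M[N, lookahead] (the unique production whose predict set contains the lookahead).

Stack is shown with the top on the left.

Stack     Input      Action
---------------------------
E $       a , num $  output E → P E'
P E' $    a , num $  output P → a
a E' $    a , num $  match 'a'
E' $      , num $    output E' → , P E'
, P E' $  , num $    match ','
P E' $    num $      output P → num
num E' $  num $      match 'num'
E' $      $          output E' → ε
$         $          accept

The string is accepted.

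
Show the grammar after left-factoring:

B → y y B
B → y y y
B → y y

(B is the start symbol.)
B → y y B'
B' → B
B' → y
B' → ε

Left-factoring transforms A → αβ₁ | αβ₂ into A → αA' and A' → β₁ | β₂
(α is the longest common prefix among the alternatives). Repeat until
no nonterminal has two alternatives with a common prefix.

Round 1: B has alternatives sharing prefix 'y y'. Introduce B': B → y y B'
  Add: B' → B
  Add: B' → y
  Add: B' → ε

No remaining common prefixes — done.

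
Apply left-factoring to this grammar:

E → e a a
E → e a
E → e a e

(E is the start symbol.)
Left-factoring transforms A → αβ₁ | αβ₂ into A → αA' and A' → β₁ | β₂
(α is the longest common prefix among the alternatives). Repeat until
no nonterminal has two alternatives with a common prefix.

Round 1: E has alternatives sharing prefix 'e a'. Introduce E': E → e a E'
  Add: E' → a
  Add: E' → ε
  Add: E' → e

No remaining common prefixes — done.

Resulting grammar:
E → e a E'
E' → a
E' → ε
E' → e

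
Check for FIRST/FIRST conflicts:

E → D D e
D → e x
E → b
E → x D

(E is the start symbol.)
No FIRST/FIRST conflicts.

FIRST sets of the non-terminals at (or reachable through a nullable prefix from) the front of some alternative:
  FIRST(D) = { 'e' }

Productions for E:
  E → D D e: FIRST = { 'e' }
  E → b: FIRST = { 'b' }
  E → x D: FIRST = { 'x' }
D has only one production, so no FIRST/FIRST conflict is possible there.

All alternatives of each non-terminal have pairwise disjoint FIRST sets.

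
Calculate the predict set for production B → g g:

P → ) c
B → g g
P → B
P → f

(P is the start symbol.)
PREDICT(B → g g) = (FIRST(RHS) \ {ε}) ∪ (FOLLOW(B) if ε ∈ FIRST(RHS), i.e. RHS ⇒* ε)
FIRST(g g) = { 'g' }
ε ∉ FIRST(g g), so FOLLOW(B) is not added.
PREDICT(B → g g) = { 'g' }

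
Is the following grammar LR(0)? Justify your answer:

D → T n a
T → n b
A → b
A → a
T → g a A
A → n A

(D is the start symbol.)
Yes, the grammar is LR(0)

A grammar is LR(0) if no state in the canonical LR(0) collection has:
  - both a shift item (dot before a terminal) and a complete item (shift-reduce conflict), or
  - two or more complete items (reduce-reduce conflict; the accept item [D' → D .] counts as a complete item here).

Augment with D' → D and build the canonical LR(0) collection (I0 = CLOSURE({[D' → . D]}), then GOTO on every symbol after a dot until no new states appear). It has 14 states:
  I0: { [D → . T n a], [D' → . D], [T → . g a A], [T → . n b] }  — shift
  I1: { [D' → D .] }  — accept
  I2: { [D → T . n a] }  — shift
  I3: { [T → g . a A] }  — shift
  I4: { [T → n . b] }  — shift
  I5: { [T → n b .] }  — reduce
  I6: { [A → . a], [A → . b], [A → . n A], [T → g a . A] }  — shift
  I7: { [T → g a A .] }  — reduce
  I8: { [A → a .] }  — reduce
  I9: { [A → b .] }  — reduce
  I10: { [A → . a], [A → . b], [A → . n A], [A → n . A] }  — shift
  I11: { [A → n A .] }  — reduce
  I12: { [D → T n . a] }  — shift
  I13: { [D → T n a .] }  — reduce

Every state is either a pure shift/goto state or contains exactly one complete item and nothing to shift — no conflicts. The grammar is LR(0).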